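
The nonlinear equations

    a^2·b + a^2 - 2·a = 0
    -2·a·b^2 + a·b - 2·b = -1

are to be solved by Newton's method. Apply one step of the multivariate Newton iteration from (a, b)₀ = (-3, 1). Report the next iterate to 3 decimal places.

(-1.315, 0.955)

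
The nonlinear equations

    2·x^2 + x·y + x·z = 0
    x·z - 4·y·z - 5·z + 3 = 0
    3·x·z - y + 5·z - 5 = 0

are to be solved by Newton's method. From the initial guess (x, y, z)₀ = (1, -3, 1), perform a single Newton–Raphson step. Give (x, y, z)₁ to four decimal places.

(-0.2857, -0.4762, 1.0476)

At (1, -3, 1): F = (0.0000, 11.0000, 6.0000).
Jacobian J = [[4·x + y + z, x, x], [z, -4·z, x - 4·y - 5], [3·z, -1, 3·x + 5]].
At the point, J = [[2.0000, 1.0000, 1.0000], [1.0000, -4.0000, 8.0000], [3.0000, -1.0000, 8.0000]] (det J = -21.0000).
Solving J·Δ = −F gives Δ = (-1.2857, 2.5238, 0.0476).
Then the next iterate is (x, y, z)₁ = (-0.2857, -0.4762, 1.0476).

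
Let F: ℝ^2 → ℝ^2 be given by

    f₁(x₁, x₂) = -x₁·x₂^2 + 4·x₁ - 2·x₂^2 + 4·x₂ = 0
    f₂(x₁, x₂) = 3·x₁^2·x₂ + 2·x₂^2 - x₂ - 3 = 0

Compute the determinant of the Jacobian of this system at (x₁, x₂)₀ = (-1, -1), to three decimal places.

-42.000

J = [[-x₂^2 + 4, -2·x₁·x₂ - 4·x₂ + 4], [6·x₁·x₂, 3·x₁^2 + 4·x₂ - 1]].
At the point, J = [[3.000, 6.000], [6.000, -2.000]].
det J = -42.000.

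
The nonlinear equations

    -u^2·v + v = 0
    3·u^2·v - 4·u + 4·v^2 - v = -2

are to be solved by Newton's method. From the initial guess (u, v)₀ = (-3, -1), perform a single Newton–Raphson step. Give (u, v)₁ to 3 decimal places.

(-23.000, 15.000)

At (-3, -1): F = (8.000, -8.000).
Jacobian J = [[-2·u·v, -u^2 + 1], [6·u·v - 4, 3·u^2 + 8·v - 1]].
At the point, J = [[-6.000, -8.000], [14.000, 18.000]] (det J = 4.000).
Solving J·Δ = −F gives Δ = (-20.000, 16.000).
Then the next iterate is (u, v)₁ = (-23.000, 15.000).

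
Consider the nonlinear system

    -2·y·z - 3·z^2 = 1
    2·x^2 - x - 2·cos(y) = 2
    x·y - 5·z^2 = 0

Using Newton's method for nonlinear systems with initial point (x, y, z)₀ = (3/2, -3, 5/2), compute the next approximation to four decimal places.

At (3/2, -3, 5/2): F = (-4.7500, 2.979985, -35.7500).
Jacobian J = [[0, -2·z, -2·y - 6·z], [4·x - 1, 2·sin(y), 0], [y, x, -10·z]].
At the point, J = [[0.0000, -5.0000, -9.0000], [5.0000, -0.282240, 0.0000], [-3.0000, 1.5000, -25.0000]] (det J = -684.879520).
Solving J·Δ = −F gives Δ = (-0.5190, 1.3645, -1.2859).
Then the next iterate is (x, y, z)₁ = (0.9810, -1.6355, 1.2141).

(0.9810, -1.6355, 1.2141)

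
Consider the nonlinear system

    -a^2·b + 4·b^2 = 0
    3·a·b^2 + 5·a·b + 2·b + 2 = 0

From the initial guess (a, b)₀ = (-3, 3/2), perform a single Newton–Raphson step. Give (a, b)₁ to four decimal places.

At (-3, 3/2): F = (-4.5000, -37.7500).
Jacobian J = [[-2·a·b, -a^2 + 8·b], [3·b^2 + 5·b, 6·a·b + 5·a + 2]].
At the point, J = [[9.0000, 3.0000], [14.2500, -40.0000]] (det J = -402.7500).
Solving J·Δ = −F gives Δ = (0.7281, -0.6844).
Then the next iterate is (a, b)₁ = (-2.2719, 0.8156).

(-2.2719, 0.8156)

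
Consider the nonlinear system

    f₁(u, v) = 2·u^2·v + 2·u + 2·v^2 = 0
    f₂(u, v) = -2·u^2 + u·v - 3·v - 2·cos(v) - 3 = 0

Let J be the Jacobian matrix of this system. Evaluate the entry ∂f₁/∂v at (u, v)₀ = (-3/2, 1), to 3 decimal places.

8.500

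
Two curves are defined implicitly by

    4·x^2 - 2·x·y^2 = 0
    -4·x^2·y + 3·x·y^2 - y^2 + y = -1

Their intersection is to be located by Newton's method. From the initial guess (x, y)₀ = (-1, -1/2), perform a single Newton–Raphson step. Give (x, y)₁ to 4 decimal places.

(-0.5000, -0.3750)

At (-1, -1/2): F = (4.5000, 1.5000).
Jacobian J = [[8·x - 2·y^2, -4·x·y], [-8·x·y + 3·y^2, -4·x^2 + 6·x·y - 2·y + 1]].
At the point, J = [[-8.5000, -2.0000], [-3.2500, 1.0000]] (det J = -15.0000).
Solving J·Δ = −F gives Δ = (0.5000, 0.1250).
Then the next iterate is (x, y)₁ = (-0.5000, -0.3750).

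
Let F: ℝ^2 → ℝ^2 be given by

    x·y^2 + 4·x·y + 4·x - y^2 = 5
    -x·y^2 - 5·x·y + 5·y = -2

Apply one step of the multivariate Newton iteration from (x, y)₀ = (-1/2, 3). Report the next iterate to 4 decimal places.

(26.6667, 62.3333)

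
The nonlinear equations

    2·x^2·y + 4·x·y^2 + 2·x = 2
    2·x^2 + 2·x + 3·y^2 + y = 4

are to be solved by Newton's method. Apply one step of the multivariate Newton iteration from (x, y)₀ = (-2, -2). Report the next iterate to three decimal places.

(-0.552, -1.881)

At (-2, -2): F = (-54.000, 10.000).
Jacobian J = [[4·x·y + 4·y^2 + 2, 2·x^2 + 8·x·y], [4·x + 2, 6·y + 1]].
At the point, J = [[34.000, 40.000], [-6.000, -11.000]] (det J = -134.000).
Solving J·Δ = −F gives Δ = (1.448, 0.119).
Then the next iterate is (x, y)₁ = (-0.552, -1.881).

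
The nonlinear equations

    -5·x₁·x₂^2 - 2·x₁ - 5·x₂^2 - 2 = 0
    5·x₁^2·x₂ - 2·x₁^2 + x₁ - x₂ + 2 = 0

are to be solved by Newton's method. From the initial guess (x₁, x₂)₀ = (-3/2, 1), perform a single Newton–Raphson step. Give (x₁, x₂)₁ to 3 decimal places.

At (-3/2, 1): F = (3.500, 6.250).
Jacobian J = [[-5·x₂^2 - 2, -10·x₁·x₂ - 10·x₂], [10·x₁·x₂ - 4·x₁ + 1, 5·x₁^2 - 1]].
At the point, J = [[-7.000, 5.000], [-8.000, 10.250]] (det J = -31.750).
Solving J·Δ = −F gives Δ = (0.146, -0.496).
Then the next iterate is (x₁, x₂)₁ = (-1.354, 0.504).

(-1.354, 0.504)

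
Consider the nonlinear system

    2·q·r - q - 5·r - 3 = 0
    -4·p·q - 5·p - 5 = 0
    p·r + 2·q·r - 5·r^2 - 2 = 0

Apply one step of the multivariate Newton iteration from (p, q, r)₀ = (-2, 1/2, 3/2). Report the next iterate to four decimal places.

(8.0435, 8.1630, 2.9565)

At (-2, 1/2, 3/2): F = (-9.5000, 9.0000, -14.7500).
Jacobian J = [[0, 2·r - 1, 2·q - 5], [-4·q - 5, -4·p, 0], [r, 2·r, p + 2·q - 10·r]].
At the point, J = [[0.0000, 2.0000, -4.0000], [-7.0000, 8.0000, 0.0000], [1.5000, 3.0000, -16.0000]] (det J = -92.0000).
Solving J·Δ = −F gives Δ = (10.0435, 7.6630, 1.4565).
Then the next iterate is (p, q, r)₁ = (8.0435, 8.1630, 2.9565).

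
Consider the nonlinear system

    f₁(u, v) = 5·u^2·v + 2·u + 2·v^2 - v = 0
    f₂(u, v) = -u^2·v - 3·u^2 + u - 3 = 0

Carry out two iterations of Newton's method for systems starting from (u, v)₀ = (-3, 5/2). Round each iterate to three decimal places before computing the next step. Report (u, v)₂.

At (-3, 5/2): F = (116.500, -55.500).
Jacobian J = [[10·u·v + 2, 5·u^2 + 4·v - 1], [-2·u·v - 6·u + 1, -u^2]].
At the point, J = [[-73.000, 54.000], [34.000, -9.000]] (det J = -1179.000).
Solving J·Δ = −F gives Δ = (1.653, 0.077).
Then the next iterate is (u, v)₁ = (-1.347, 2.577).
Round to (-1.347, 2.577) and repeat: F = (31.38952, -14.46596), J = [[-32.71219, 18.38004], [16.02444, -1.81441]].
Δ = (0.888, -0.127), so (u, v)₂ = (-0.459, 2.450).

(-0.459, 2.450)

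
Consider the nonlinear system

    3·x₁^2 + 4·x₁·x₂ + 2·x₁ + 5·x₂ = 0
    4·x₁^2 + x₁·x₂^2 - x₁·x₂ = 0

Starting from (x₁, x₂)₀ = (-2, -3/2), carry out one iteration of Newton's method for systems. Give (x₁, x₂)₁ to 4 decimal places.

(-1.2382, -1.3961)

At (-2, -3/2): F = (12.5000, 8.5000).
Jacobian J = [[6·x₁ + 4·x₂ + 2, 4·x₁ + 5], [8·x₁ + x₂^2 - x₂, 2·x₁·x₂ - x₁]].
At the point, J = [[-16.0000, -3.0000], [-12.2500, 8.0000]] (det J = -164.7500).
Solving J·Δ = −F gives Δ = (0.7618, 0.1039).
Then the next iterate is (x₁, x₂)₁ = (-1.2382, -1.3961).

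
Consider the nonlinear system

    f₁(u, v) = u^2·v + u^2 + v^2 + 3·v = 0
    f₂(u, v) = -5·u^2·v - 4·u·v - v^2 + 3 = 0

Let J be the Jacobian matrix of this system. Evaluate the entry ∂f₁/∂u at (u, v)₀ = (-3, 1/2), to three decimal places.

∂f₁/∂u = 2·u·v + 2·u.
At (-3, 1/2) this is -9.000.

-9.000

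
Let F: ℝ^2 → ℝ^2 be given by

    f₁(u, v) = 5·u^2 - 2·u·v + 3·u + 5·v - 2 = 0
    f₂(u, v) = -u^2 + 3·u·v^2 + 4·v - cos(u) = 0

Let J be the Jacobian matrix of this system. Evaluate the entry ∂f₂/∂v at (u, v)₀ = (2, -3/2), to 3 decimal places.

-14.000

∂f₂/∂v = 6·u·v + 4.
At (2, -3/2) this is -14.000.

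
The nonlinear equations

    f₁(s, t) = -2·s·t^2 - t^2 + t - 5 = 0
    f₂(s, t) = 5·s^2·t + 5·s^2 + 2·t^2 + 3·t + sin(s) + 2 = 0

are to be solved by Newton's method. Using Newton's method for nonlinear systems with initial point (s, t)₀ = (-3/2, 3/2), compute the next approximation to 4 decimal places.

(-0.0566, 2.2850)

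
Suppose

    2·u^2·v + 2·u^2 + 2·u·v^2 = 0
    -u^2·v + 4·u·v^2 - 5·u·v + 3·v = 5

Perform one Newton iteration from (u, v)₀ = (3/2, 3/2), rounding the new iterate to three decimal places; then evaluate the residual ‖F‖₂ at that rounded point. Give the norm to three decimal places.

At (3/2, 3/2): F = (18.000, -1.625).
Jacobian J = [[4·u·v + 4·u + 2·v^2, 2·u^2 + 4·u·v], [-2·u·v + 4·v^2 - 5·v, -u^2 + 8·u·v - 5·u + 3]].
At the point, J = [[19.500, 13.500], [-3.000, 11.250]] (det J = 259.875).
Solving J·Δ = −F gives Δ = (-0.864, -0.086).
Then the next iterate is (u, v)₁ = (0.636, 1.414).
Re-evaluating at (0.636, 1.414): F = (4.49614, -0.74001), so ‖F‖₂ = 4.557.

4.557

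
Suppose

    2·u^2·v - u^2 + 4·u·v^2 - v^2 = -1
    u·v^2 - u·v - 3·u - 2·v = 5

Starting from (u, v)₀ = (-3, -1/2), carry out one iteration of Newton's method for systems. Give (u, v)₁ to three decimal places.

At (-3, -1/2): F = (-20.250, 2.750).
Jacobian J = [[4·u·v - 2·u + 4·v^2, 2·u^2 + 8·u·v - 2·v], [v^2 - v - 3, 2·u·v - u - 2]].
At the point, J = [[13.000, 31.000], [-2.250, 4.000]] (det J = 121.750).
Solving J·Δ = −F gives Δ = (1.366, 0.081).
Then the next iterate is (u, v)₁ = (-1.634, -0.419).

(-1.634, -0.419)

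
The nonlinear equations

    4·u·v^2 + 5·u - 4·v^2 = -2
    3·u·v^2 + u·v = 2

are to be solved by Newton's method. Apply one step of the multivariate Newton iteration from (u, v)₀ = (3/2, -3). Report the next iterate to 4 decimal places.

(1.1129, -2.0310)

At (3/2, -3): F = (27.5000, 34.0000).
Jacobian J = [[4·v^2 + 5, 8·u·v - 8·v], [3·v^2 + v, 6·u·v + u]].
At the point, J = [[41.0000, -12.0000], [24.0000, -25.5000]] (det J = -757.5000).
Solving J·Δ = −F gives Δ = (-0.3871, 0.9690).
Then the next iterate is (u, v)₁ = (1.1129, -2.0310).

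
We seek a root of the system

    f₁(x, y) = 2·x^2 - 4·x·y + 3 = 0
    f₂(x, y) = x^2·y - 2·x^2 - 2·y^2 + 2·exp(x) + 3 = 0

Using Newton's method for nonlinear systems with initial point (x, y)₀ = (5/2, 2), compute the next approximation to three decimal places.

At (5/2, 2): F = (-4.500, 19.36499).
Jacobian J = [[4·x - 4·y, -4·x], [2·x·y - 4·x + 2·exp(x), x^2 - 4·y]].
At the point, J = [[2.000, -10.000], [24.36499, -1.750]] (det J = 240.14988).
Solving J·Δ = −F gives Δ = (-0.839, -0.618).
Then the next iterate is (x, y)₁ = (1.661, 1.382).

(1.661, 1.382)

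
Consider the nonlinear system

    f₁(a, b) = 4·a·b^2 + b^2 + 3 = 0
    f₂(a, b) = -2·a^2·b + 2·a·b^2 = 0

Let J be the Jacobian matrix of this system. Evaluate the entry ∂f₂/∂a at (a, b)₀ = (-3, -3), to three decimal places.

-18.000

∂f₂/∂a = -4·a·b + 2·b^2.
At (-3, -3) this is -18.000.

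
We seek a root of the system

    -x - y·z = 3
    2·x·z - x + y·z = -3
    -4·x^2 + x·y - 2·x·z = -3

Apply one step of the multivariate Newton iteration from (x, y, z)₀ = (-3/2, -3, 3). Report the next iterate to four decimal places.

(-1.6364, -2.6364, 0.8182)

At (-3/2, -3, 3): F = (7.5000, -13.5000, 7.5000).
Jacobian J = [[-1, -z, -y], [2·z - 1, z, 2·x + y], [-8·x + y - 2·z, x, -2·x]].
At the point, J = [[-1.0000, -3.0000, 3.0000], [5.0000, 3.0000, -6.0000], [3.0000, -1.5000, 3.0000]] (det J = 49.5000).
Solving J·Δ = −F gives Δ = (-0.1364, 0.3636, -2.1818).
Then the next iterate is (x, y, z)₁ = (-1.6364, -2.6364, 0.8182).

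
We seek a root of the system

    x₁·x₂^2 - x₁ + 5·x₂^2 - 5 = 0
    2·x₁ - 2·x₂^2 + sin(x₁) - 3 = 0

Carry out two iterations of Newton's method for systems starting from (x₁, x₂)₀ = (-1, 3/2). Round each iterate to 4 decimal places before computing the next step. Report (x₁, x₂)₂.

At (-1, 3/2): F = (5.0000, -10.341471).
Jacobian J = [[x₂^2 - 1, 2·x₁·x₂ + 10·x₂], [cos(x₁) + 2, -4·x₂]].
At the point, J = [[1.2500, 12.0000], [2.540302, -6.0000]] (det J = -37.983628).
Solving J·Δ = −F gives Δ = (2.4773, -0.6747).
Then the next iterate is (x₁, x₂)₁ = (1.4773, 0.8253).
Round to (1.4773, 0.8253) and repeat: F = (-2.065481, -0.412008), J = [[-0.318880, 10.691431], [2.093360, -3.3012]].
Δ = (0.5262, 0.2089), so (x₁, x₂)₂ = (2.0035, 1.0342).

(2.0035, 1.0342)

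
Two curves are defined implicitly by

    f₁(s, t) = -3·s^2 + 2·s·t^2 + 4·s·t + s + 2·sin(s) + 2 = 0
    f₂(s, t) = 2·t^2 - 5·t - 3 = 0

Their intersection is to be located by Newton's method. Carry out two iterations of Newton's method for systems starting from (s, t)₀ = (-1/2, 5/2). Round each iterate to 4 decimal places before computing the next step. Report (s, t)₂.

At (-1/2, 5/2): F = (-11.458851, -3.0000).
Jacobian J = [[-6·s + 2·t^2 + 4·t + 2·cos(s) + 1, 4·s·t + 4·s], [0, 4·t - 5]].
At the point, J = [[28.255165, -7.0000], [0.0000, 5.0000]] (det J = 141.275826).
Solving J·Δ = −F gives Δ = (0.5542, 0.6000).
Then the next iterate is (s, t)₁ = (0.0542, 3.1000).
Round to (0.0542, 3.1000) and repeat: F = (3.867538, 0.7200), J = [[34.291863, 0.888880], [0.0000, 7.4000]].
Δ = (-0.1103, -0.0973), so (s, t)₂ = (-0.0561, 3.0027).

(-0.0561, 3.0027)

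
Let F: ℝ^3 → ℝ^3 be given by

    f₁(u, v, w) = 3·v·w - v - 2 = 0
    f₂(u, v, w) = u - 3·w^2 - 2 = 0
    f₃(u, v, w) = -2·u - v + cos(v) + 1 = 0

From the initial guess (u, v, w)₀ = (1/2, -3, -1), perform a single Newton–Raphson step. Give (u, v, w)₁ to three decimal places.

(1.065, -1.976, -0.344)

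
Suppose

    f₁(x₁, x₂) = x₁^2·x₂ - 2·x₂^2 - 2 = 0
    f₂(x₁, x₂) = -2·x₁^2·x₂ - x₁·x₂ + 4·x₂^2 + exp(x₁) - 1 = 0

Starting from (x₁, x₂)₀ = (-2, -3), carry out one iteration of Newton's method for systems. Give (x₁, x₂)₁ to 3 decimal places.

At (-2, -3): F = (-32.000, 53.13534).
Jacobian J = [[2·x₁·x₂, x₁^2 - 4·x₂], [-4·x₁·x₂ - x₂ + exp(x₁), -2·x₁^2 - x₁ + 8·x₂]].
At the point, J = [[12.000, 16.000], [-20.86466, -30.000]] (det J = -26.16536).
Solving J·Δ = −F gives Δ = (4.198, -1.148).
Then the next iterate is (x₁, x₂)₁ = (2.198, -4.148).

(2.198, -4.148)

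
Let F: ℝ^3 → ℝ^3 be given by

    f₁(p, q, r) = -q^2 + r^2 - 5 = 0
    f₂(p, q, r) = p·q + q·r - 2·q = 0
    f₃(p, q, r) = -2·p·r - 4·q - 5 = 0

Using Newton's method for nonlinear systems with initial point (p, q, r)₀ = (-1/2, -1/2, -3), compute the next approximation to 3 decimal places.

At (-1/2, -1/2, -3): F = (3.750, 2.750, -6.000).
Jacobian J = [[0, -2·q, 2·r], [q, p + r - 2, q], [-2·r, -4, -2·p]].
At the point, J = [[0.000, 1.000, -6.000], [-0.500, -5.500, -0.500], [6.000, -4.000, 1.000]] (det J = -212.500).
Solving J·Δ = −F gives Δ = (1.111, 0.337, 0.681).
Then the next iterate is (p, q, r)₁ = (0.611, -0.163, -2.319).

(0.611, -0.163, -2.319)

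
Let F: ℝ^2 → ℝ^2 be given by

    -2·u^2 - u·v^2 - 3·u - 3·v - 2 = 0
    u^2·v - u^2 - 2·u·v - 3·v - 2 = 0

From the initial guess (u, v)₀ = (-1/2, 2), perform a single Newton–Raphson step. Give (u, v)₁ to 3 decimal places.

(-1.300, 1.000)

At (-1/2, 2): F = (-5.000, -5.750).
Jacobian J = [[-4·u - v^2 - 3, -2·u·v - 3], [2·u·v - 2·u - 2·v, u^2 - 2·u - 3]].
At the point, J = [[-5.000, -1.000], [-5.000, -1.750]] (det J = 3.750).
Solving J·Δ = −F gives Δ = (-0.800, -1.000).
Then the next iterate is (u, v)₁ = (-1.300, 1.000).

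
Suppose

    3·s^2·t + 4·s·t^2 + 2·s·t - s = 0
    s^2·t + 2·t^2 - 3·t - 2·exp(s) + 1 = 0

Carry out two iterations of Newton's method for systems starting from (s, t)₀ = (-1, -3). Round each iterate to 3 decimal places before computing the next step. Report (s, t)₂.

(-1.280, -0.494)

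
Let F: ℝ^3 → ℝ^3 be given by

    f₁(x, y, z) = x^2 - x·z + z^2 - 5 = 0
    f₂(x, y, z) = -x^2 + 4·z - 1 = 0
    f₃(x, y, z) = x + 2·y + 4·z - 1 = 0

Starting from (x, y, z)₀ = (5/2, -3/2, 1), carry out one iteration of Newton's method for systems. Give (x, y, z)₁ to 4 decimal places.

(2.6944, -4.9583, 2.0556)

At (5/2, -3/2, 1): F = (-0.2500, -3.2500, 2.5000).
Jacobian J = [[2·x - z, 0, -x + 2·z], [-2·x, 0, 4], [1, 2, 4]].
At the point, J = [[4.0000, 0.0000, -0.5000], [-5.0000, 0.0000, 4.0000], [1.0000, 2.0000, 4.0000]] (det J = -27.0000).
Solving J·Δ = −F gives Δ = (0.1944, -3.4583, 1.0556).
Then the next iterate is (x, y, z)₁ = (2.6944, -4.9583, 2.0556).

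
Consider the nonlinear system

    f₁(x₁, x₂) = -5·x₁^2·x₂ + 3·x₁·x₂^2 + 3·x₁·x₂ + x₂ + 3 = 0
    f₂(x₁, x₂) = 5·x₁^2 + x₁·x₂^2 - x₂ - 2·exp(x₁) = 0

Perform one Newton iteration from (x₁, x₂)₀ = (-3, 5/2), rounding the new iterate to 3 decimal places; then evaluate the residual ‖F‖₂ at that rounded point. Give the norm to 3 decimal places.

52.292

At (-3, 5/2): F = (-185.750, 23.65043).
Jacobian J = [[-10·x₁·x₂ + 3·x₂^2 + 3·x₂, -5·x₁^2 + 6·x₁·x₂ + 3·x₁ + 1], [10·x₁ + x₂^2 - 2·exp(x₁), 2·x₁·x₂ - 1]].
At the point, J = [[101.250, -98.000], [-23.84957, -16.000]] (det J = -3957.25827).
Solving J·Δ = −F gives Δ = (1.337, -0.514).
Then the next iterate is (x₁, x₂)₁ = (-1.663, 1.986).
Re-evaluating at (-1.663, 1.986): F = (-52.06185, 4.90351), so ‖F‖₂ = 52.292.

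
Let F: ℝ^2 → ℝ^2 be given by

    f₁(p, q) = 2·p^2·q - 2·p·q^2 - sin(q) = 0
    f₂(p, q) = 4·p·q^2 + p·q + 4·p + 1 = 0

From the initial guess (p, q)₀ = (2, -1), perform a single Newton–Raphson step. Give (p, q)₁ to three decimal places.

(4.381, 1.262)

At (2, -1): F = (-11.15853, 15.000).
Jacobian J = [[4·p·q - 2·q^2, 2·p^2 - 4·p·q - cos(q)], [4·q^2 + q + 4, 8·p·q + p]].
At the point, J = [[-10.000, 15.45970], [7.000, -14.000]] (det J = 31.78212).
Solving J·Δ = −F gives Δ = (2.381, 2.262).
Then the next iterate is (p, q)₁ = (4.381, 1.262).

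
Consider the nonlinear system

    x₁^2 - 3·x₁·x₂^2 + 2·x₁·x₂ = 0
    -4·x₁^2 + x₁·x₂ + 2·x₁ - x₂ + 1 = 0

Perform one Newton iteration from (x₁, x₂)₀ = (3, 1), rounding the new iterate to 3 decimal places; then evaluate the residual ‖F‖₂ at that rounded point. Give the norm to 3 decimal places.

At (3, 1): F = (6.000, -27.000).
Jacobian J = [[2·x₁ - 3·x₂^2 + 2·x₂, -6·x₁·x₂ + 2·x₁], [-8·x₁ + x₂ + 2, x₁ - 1]].
At the point, J = [[5.000, -12.000], [-21.000, 2.000]] (det J = -242.000).
Solving J·Δ = −F gives Δ = (-1.289, -0.037).
Then the next iterate is (x₁, x₂)₁ = (1.711, 0.963).
Re-evaluating at (1.711, 0.963): F = (1.46272, -6.60339), so ‖F‖₂ = 6.763.

6.763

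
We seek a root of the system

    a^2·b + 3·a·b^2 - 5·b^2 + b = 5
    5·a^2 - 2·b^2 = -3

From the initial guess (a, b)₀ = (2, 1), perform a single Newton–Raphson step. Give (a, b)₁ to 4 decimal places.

(1.1012, 1.7560)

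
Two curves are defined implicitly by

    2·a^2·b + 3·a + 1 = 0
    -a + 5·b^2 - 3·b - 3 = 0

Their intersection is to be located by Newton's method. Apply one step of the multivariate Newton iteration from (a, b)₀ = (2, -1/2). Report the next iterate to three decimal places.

(2.375, -0.828)

At (2, -1/2): F = (3.000, -2.250).
Jacobian J = [[4·a·b + 3, 2·a^2], [-1, 10·b - 3]].
At the point, J = [[-1.000, 8.000], [-1.000, -8.000]] (det J = 16.000).
Solving J·Δ = −F gives Δ = (0.375, -0.328).
Then the next iterate is (a, b)₁ = (2.375, -0.828).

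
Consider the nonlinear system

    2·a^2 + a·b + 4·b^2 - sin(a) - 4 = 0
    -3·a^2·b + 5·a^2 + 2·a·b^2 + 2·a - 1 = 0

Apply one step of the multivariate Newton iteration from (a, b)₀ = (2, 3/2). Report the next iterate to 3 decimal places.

(0.353, 1.589)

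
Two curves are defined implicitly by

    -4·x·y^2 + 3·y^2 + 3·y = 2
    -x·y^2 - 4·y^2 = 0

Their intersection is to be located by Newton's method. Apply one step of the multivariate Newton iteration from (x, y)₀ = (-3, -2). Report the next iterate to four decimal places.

At (-3, -2): F = (52.0000, -4.0000).
Jacobian J = [[-4·y^2, -8·x·y + 6·y + 3], [-y^2, -2·x·y - 8·y]].
At the point, J = [[-16.0000, -57.0000], [-4.0000, 4.0000]] (det J = -292.0000).
Solving J·Δ = −F gives Δ = (-0.0685, 0.9315).
Then the next iterate is (x, y)₁ = (-3.0685, -1.0685).

(-3.0685, -1.0685)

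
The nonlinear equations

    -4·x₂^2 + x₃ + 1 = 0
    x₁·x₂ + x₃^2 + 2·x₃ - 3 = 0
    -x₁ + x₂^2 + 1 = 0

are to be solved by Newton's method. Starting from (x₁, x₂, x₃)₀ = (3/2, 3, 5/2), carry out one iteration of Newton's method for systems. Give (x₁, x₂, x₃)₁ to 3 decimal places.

At (3/2, 3, 5/2): F = (-32.500, 12.750, 8.500).
Jacobian J = [[0, -8·x₂, 1], [x₂, x₁, 2·x₃ + 2], [-1, 2·x₂, 0]].
At the point, J = [[0.000, -24.000, 1.000], [3.000, 1.500, 7.000], [-1.000, 6.000, 0.000]] (det J = 187.500).
Solving J·Δ = −F gives Δ = (-0.004, -1.417, -1.516).
Then the next iterate is (x₁, x₂, x₃)₁ = (1.496, 1.583, 0.984).

(1.496, 1.583, 0.984)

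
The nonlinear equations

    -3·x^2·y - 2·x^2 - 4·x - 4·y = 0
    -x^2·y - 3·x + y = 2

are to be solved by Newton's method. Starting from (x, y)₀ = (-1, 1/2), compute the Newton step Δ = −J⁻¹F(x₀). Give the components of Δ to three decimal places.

(0.500, 0.000)

At (-1, 1/2): F = (-1.500, 1.000).
Jacobian J = [[-6·x·y - 4·x - 4, -3·x^2 - 4], [-2·x·y - 3, -x^2 + 1]].
At the point, J = [[3.000, -7.000], [-2.000, 0.000]] (det J = -14.000).
Solving J·Δ = −F gives Δ = (0.500, 0.000).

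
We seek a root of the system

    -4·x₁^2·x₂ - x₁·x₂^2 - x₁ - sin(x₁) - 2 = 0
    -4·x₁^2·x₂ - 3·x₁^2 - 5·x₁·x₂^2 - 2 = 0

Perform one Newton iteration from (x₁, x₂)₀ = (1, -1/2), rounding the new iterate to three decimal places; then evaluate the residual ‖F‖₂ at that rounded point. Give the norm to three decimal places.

At (1, -1/2): F = (-2.09147, -4.250).
Jacobian J = [[-8·x₁·x₂ - x₂^2 - cos(x₁) - 1, -4·x₁^2 - 2·x₁·x₂], [-8·x₁·x₂ - 6·x₁ - 5·x₂^2, -4·x₁^2 - 10·x₁·x₂]].
At the point, J = [[2.20970, -3.000], [-3.250, 1.000]] (det J = -7.54030).
Solving J·Δ = −F gives Δ = (-1.968, -2.147).
Then the next iterate is (x₁, x₂)₁ = (-0.968, -2.647).
Re-evaluating at (-0.968, -2.647): F = (16.49536, 39.02213), so ‖F‖₂ = 42.365.

42.365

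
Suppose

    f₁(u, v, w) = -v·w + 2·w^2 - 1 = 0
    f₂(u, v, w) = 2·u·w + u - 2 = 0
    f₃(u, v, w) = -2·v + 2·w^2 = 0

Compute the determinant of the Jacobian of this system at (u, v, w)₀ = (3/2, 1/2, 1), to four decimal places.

-9.0000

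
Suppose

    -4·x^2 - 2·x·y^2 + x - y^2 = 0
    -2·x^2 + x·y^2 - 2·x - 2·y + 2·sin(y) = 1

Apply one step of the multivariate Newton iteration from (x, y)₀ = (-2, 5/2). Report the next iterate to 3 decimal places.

At (-2, 5/2): F = (0.750, -21.30306).
Jacobian J = [[-8·x - 2·y^2 + 1, -4·x·y - 2·y], [-4·x + y^2 - 2, 2·x·y + 2·cos(y) - 2]].
At the point, J = [[4.500, 15.000], [12.250, -13.60229]] (det J = -244.96029).
Solving J·Δ = −F gives Δ = (1.263, -0.429).
Then the next iterate is (x, y)₁ = (-0.737, 2.071).

(-0.737, 2.071)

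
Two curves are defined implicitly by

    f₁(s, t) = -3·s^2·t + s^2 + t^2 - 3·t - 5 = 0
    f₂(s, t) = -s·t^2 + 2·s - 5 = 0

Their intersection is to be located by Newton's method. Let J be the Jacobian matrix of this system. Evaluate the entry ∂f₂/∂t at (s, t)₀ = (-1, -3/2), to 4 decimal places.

∂f₂/∂t = -2·s·t.
At (-1, -3/2) this is -3.0000.

-3.0000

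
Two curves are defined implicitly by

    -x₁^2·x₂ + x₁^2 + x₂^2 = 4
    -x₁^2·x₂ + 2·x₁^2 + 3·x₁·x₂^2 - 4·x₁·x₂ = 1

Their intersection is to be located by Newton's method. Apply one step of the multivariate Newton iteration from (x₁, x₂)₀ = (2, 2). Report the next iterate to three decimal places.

(1.000, 1.750)

At (2, 2): F = (-4.000, 7.000).
Jacobian J = [[-2·x₁·x₂ + 2·x₁, -x₁^2 + 2·x₂], [-2·x₁·x₂ + 4·x₁ + 3·x₂^2 - 4·x₂, -x₁^2 + 6·x₁·x₂ - 4·x₁]].
At the point, J = [[-4.000, 0.000], [4.000, 12.000]] (det J = -48.000).
Solving J·Δ = −F gives Δ = (-1.000, -0.250).
Then the next iterate is (x₁, x₂)₁ = (1.000, 1.750).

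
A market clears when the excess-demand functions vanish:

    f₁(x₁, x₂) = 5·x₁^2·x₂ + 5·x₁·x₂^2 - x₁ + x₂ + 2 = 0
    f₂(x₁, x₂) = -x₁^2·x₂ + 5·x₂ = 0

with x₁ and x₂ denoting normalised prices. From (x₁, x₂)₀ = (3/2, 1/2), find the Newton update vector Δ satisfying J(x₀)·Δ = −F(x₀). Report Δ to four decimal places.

(0.0742, -0.4595)

At (3/2, 1/2): F = (8.5000, 1.3750).
Jacobian J = [[10·x₁·x₂ + 5·x₂^2 - 1, 5·x₁^2 + 10·x₁·x₂ + 1], [-2·x₁·x₂, -x₁^2 + 5]].
At the point, J = [[7.7500, 19.7500], [-1.5000, 2.7500]] (det J = 50.9375).
Solving J·Δ = −F gives Δ = (0.0742, -0.4595).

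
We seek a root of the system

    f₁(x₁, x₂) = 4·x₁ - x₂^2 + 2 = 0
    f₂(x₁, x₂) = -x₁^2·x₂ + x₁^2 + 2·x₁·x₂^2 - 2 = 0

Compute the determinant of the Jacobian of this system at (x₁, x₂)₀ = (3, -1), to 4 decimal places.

-112.0000

J = [[4, -2·x₂], [-2·x₁·x₂ + 2·x₁ + 2·x₂^2, -x₁^2 + 4·x₁·x₂]].
At the point, J = [[4.0000, 2.0000], [14.0000, -21.0000]].
det J = -112.0000.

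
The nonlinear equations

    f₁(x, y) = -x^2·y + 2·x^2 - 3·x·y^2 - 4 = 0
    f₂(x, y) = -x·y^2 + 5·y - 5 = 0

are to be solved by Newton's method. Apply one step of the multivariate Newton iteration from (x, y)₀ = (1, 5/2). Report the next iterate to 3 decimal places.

(1.200, 0.800)

At (1, 5/2): F = (-23.250, 1.250).
Jacobian J = [[-2·x·y + 4·x - 3·y^2, -x^2 - 6·x·y], [-y^2, -2·x·y + 5]].
At the point, J = [[-19.750, -16.000], [-6.250, 0.000]] (det J = -100.000).
Solving J·Δ = −F gives Δ = (0.200, -1.700).
Then the next iterate is (x, y)₁ = (1.200, 0.800).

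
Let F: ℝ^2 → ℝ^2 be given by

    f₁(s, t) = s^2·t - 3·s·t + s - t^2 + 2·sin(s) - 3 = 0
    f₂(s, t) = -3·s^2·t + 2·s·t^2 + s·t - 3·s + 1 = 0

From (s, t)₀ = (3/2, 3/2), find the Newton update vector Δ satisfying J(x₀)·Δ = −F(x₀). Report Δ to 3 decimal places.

(-0.856, -1.163)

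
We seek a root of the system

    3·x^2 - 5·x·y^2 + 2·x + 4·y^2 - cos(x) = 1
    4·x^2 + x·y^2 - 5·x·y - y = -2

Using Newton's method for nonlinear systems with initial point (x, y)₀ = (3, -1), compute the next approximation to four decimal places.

(1.2502, -0.7952)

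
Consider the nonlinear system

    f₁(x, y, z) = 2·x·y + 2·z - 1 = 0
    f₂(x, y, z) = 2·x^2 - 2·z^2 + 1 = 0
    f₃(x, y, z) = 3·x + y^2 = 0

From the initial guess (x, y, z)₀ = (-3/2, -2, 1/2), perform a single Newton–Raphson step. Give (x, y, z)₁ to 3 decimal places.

At (-3/2, -2, 1/2): F = (6.000, 5.000, -0.500).
Jacobian J = [[2·y, 2·x, 2], [4·x, 0, -4·z], [3, 2·y, 0]].
At the point, J = [[-4.000, -3.000, 2.000], [-6.000, 0.000, -2.000], [3.000, -4.000, 0.000]] (det J = 98.000).
Solving J·Δ = −F gives Δ = (0.929, 0.571, -0.286).
Then the next iterate is (x, y, z)₁ = (-0.571, -1.429, 0.214).

(-0.571, -1.429, 0.214)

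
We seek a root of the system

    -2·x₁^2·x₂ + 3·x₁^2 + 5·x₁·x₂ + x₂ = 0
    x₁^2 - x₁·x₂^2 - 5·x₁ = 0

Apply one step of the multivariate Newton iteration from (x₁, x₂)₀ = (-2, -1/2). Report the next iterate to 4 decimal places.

(-0.2911, -1.1538)

At (-2, -1/2): F = (20.5000, 14.5000).
Jacobian J = [[-4·x₁·x₂ + 6·x₁ + 5·x₂, -2·x₁^2 + 5·x₁ + 1], [2·x₁ - x₂^2 - 5, -2·x₁·x₂]].
At the point, J = [[-18.5000, -17.0000], [-9.2500, -2.0000]] (det J = -120.2500).
Solving J·Δ = −F gives Δ = (1.7089, -0.6538).
Then the next iterate is (x₁, x₂)₁ = (-0.2911, -1.1538).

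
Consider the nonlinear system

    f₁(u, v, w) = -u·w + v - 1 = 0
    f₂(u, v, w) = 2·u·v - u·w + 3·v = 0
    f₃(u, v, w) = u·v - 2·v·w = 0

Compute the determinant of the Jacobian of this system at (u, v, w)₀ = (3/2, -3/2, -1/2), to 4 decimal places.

16.5000

J = [[-w, 1, -u], [2·v - w, 2·u + 3, -u], [v, u - 2·w, -2·v]].
At the point, J = [[0.5000, 1.0000, -1.5000], [-2.5000, 6.0000, -1.5000], [-1.5000, 2.5000, 3.0000]].
det J = 16.5000.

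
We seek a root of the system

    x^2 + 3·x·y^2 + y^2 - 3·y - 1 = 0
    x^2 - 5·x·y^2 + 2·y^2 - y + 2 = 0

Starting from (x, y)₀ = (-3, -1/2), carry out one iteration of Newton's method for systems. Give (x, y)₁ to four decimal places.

At (-3, -1/2): F = (7.5000, 15.7500).
Jacobian J = [[2·x + 3·y^2, 6·x·y + 2·y - 3], [2·x - 5·y^2, -10·x·y + 4·y - 1]].
At the point, J = [[-5.2500, 5.0000], [-7.2500, -18.0000]] (det J = 130.7500).
Solving J·Δ = −F gives Δ = (1.6348, 0.2165).
Then the next iterate is (x, y)₁ = (-1.3652, -0.2835).

(-1.3652, -0.2835)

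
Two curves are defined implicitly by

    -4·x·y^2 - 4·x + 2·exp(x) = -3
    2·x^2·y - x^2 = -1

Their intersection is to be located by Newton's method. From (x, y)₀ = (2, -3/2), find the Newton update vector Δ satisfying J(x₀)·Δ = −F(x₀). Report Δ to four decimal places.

(-0.7388, 0.3973)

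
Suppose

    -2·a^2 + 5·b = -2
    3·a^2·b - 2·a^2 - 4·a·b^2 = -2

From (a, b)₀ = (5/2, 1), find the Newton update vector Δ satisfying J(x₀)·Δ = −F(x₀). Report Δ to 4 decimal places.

(-2.0833, -3.0667)

At (5/2, 1): F = (-5.5000, -1.7500).
Jacobian J = [[-4·a, 5], [6·a·b - 4·a - 4·b^2, 3·a^2 - 8·a·b]].
At the point, J = [[-10.0000, 5.0000], [1.0000, -1.2500]] (det J = 7.5000).
Solving J·Δ = −F gives Δ = (-2.0833, -3.0667).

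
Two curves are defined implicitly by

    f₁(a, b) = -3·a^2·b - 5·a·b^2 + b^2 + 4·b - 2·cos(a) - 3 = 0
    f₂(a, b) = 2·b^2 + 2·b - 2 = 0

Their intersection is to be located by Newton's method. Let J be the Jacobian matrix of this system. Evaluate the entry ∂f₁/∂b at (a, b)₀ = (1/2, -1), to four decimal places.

6.2500

∂f₁/∂b = -3·a^2 - 10·a·b + 2·b + 4.
At (1/2, -1) this is 6.2500.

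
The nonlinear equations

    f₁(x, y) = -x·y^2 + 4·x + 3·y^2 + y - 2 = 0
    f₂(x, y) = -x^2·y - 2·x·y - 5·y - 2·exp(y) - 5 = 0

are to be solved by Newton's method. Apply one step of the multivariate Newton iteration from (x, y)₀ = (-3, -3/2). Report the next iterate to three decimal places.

(-1.901, -1.505)

At (-3, -3/2): F = (-2.000, 6.55374).
Jacobian J = [[-y^2 + 4, -2·x·y + 6·y + 1], [-2·x·y - 2·y, -x^2 - 2·x - 2·exp(y) - 5]].
At the point, J = [[1.750, -17.000], [-6.000, -8.44626]] (det J = -116.78096).
Solving J·Δ = −F gives Δ = (1.099, -0.005).
Then the next iterate is (x, y)₁ = (-1.901, -1.505).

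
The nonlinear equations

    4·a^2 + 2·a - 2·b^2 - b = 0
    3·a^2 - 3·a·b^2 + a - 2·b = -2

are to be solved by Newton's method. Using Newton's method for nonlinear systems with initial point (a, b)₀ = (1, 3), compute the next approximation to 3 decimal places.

(0.889, 1.761)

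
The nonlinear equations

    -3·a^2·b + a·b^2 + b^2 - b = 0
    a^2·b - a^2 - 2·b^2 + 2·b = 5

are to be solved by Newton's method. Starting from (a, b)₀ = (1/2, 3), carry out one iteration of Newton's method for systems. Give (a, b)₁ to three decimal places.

At (1/2, 3): F = (8.250, -16.500).
Jacobian J = [[-6·a·b + b^2, -3·a^2 + 2·a·b + 2·b - 1], [2·a·b - 2·a, a^2 - 4·b + 2]].
At the point, J = [[0.000, 7.250], [2.000, -9.750]] (det J = -14.500).
Solving J·Δ = −F gives Δ = (2.703, -1.138).
Then the next iterate is (a, b)₁ = (3.203, 1.862).

(3.203, 1.862)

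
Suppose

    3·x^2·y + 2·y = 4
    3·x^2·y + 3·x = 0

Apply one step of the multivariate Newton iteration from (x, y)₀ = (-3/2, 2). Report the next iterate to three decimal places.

At (-3/2, 2): F = (13.500, 9.000).
Jacobian J = [[6·x·y, 3·x^2 + 2], [6·x·y + 3, 3·x^2]].
At the point, J = [[-18.000, 8.750], [-15.000, 6.750]] (det J = 9.750).
Solving J·Δ = −F gives Δ = (-1.269, -4.154).
Then the next iterate is (x, y)₁ = (-2.769, -2.154).

(-2.769, -2.154)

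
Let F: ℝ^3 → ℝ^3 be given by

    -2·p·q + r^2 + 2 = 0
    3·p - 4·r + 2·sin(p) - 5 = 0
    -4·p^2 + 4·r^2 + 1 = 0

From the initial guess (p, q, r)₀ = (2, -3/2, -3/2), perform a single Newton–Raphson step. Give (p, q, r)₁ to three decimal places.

(0.558, -1.086, -0.077)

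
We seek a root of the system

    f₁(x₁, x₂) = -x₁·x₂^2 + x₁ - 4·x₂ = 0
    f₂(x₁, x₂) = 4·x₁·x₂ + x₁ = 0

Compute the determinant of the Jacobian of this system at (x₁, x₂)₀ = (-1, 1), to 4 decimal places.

10.0000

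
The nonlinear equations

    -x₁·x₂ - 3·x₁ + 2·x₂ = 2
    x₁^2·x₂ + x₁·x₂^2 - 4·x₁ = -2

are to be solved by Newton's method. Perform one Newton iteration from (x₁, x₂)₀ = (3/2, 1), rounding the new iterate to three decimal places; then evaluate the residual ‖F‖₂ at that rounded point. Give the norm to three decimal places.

1.984

At (3/2, 1): F = (-6.000, -0.250).
Jacobian J = [[-x₂ - 3, -x₁ + 2], [2·x₁·x₂ + x₂^2 - 4, x₁^2 + 2·x₁·x₂]].
At the point, J = [[-4.000, 0.500], [0.000, 5.250]] (det J = -21.000).
Solving J·Δ = −F gives Δ = (-1.494, 0.048).
Then the next iterate is (x₁, x₂)₁ = (0.006, 1.048).
Re-evaluating at (0.006, 1.048): F = (0.07171, 1.98263), so ‖F‖₂ = 1.984.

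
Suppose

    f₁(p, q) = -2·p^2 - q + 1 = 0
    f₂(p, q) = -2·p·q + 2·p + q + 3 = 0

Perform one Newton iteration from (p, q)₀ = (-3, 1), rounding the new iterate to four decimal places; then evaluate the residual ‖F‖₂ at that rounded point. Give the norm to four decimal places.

At (-3, 1): F = (-18.0000, 4.0000).
Jacobian J = [[-4·p, -1], [-2·q + 2, -2·p + 1]].
At the point, J = [[12.0000, -1.0000], [0.0000, 7.0000]] (det J = 84.0000).
Solving J·Δ = −F gives Δ = (1.4524, -0.5714).
Then the next iterate is (p, q)₁ = (-1.5476, 0.4286).
Re-evaluating at (-1.5476, 0.4286): F = (-4.218732, 1.660003), so ‖F‖₂ = 4.5336.

4.5336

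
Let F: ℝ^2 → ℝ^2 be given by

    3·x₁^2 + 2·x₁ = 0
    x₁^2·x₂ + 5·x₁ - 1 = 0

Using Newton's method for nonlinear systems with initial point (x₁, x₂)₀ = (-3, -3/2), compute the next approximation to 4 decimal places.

(-1.6875, -0.2639)

At (-3, -3/2): F = (21.0000, -29.5000).
Jacobian J = [[6·x₁ + 2, 0], [2·x₁·x₂ + 5, x₁^2]].
At the point, J = [[-16.0000, 0.0000], [14.0000, 9.0000]] (det J = -144.0000).
Solving J·Δ = −F gives Δ = (1.3125, 1.2361).
Then the next iterate is (x₁, x₂)₁ = (-1.6875, -0.2639).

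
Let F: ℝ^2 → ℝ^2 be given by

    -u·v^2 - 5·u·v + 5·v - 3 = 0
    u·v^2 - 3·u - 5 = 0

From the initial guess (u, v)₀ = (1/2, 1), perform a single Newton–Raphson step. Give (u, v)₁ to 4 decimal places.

(3.1667, 12.3333)

At (1/2, 1): F = (-1.0000, -6.0000).
Jacobian J = [[-v^2 - 5·v, -2·u·v - 5·u + 5], [v^2 - 3, 2·u·v]].
At the point, J = [[-6.0000, 1.5000], [-2.0000, 1.0000]] (det J = -3.0000).
Solving J·Δ = −F gives Δ = (2.6667, 11.3333).
Then the next iterate is (u, v)₁ = (3.1667, 12.3333).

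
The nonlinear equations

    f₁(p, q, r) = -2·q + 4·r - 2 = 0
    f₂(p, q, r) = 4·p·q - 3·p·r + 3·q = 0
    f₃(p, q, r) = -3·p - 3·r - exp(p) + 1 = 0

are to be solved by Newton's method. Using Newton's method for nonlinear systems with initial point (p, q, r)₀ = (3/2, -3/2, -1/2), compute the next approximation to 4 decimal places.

At (3/2, -3/2, -1/2): F = (-1.0000, -11.2500, -6.481689).
Jacobian J = [[0, -2, 4], [4·q - 3·r, 4·p + 3, -3·p], [-exp(p) - 3, 0, -3]].
At the point, J = [[0.0000, -2.0000, 4.0000], [-4.5000, 9.0000, -4.5000], [-7.481689, 0.0000, -3.0000]] (det J = 229.005605).
Solving J·Δ = −F gives Δ = (-1.1769, 1.0488, 0.7744).
Then the next iterate is (p, q, r)₁ = (0.3231, -0.4512, 0.2744).

(0.3231, -0.4512, 0.2744)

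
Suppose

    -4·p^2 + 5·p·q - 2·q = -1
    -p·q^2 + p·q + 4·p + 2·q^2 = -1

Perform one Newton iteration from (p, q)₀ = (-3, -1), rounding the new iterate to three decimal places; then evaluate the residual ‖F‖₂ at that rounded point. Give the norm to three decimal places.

At (-3, -1): F = (-18.000, -3.000).
Jacobian J = [[-8·p + 5·q, 5·p - 2], [-q^2 + q + 4, -2·p·q + p + 4·q]].
At the point, J = [[19.000, -17.000], [2.000, -13.000]] (det J = -213.000).
Solving J·Δ = −F gives Δ = (0.859, -0.099).
Then the next iterate is (p, q)₁ = (-2.141, -1.099).
Re-evaluating at (-2.141, -1.099): F = (-3.37273, -0.20954), so ‖F‖₂ = 3.379.

3.379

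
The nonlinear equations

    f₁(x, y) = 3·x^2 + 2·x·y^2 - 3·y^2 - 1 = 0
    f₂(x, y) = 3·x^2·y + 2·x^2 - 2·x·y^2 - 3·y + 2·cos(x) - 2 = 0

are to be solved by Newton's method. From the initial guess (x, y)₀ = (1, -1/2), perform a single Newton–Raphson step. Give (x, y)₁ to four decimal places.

At (1, -1/2): F = (1.7500, 0.580605).
Jacobian J = [[6·x + 2·y^2, 4·x·y - 6·y], [6·x·y + 4·x - 2·y^2 - 2·sin(x), 3·x^2 - 4·x·y - 3]].
At the point, J = [[6.5000, 1.0000], [-1.182942, 2.0000]] (det J = 14.182942).
Solving J·Δ = −F gives Δ = (-0.2058, -0.4120).
Then the next iterate is (x, y)₁ = (0.7942, -0.9120).

(0.7942, -0.9120)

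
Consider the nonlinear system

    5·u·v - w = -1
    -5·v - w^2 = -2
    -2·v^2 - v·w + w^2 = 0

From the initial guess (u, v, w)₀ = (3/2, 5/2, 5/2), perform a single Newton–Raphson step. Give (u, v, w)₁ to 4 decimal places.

At (3/2, 5/2, 5/2): F = (17.2500, -16.7500, -12.5000).
Jacobian J = [[5·v, 5·u, -1], [0, -5, -2·w], [0, -4·v - w, -v + 2·w]].
At the point, J = [[12.5000, 7.5000, -1.0000], [0.0000, -5.0000, -5.0000], [0.0000, -12.5000, 2.5000]] (det J = -937.5000).
Solving J·Δ = −F gives Δ = (-0.7017, -1.3917, -1.9583).
Then the next iterate is (u, v, w)₁ = (0.7983, 1.1083, 0.5417).

(0.7983, 1.1083, 0.5417)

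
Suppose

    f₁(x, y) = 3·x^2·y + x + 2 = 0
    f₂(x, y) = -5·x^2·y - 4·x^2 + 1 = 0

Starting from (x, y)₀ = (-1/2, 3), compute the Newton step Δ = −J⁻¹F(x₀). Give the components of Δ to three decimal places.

At (-1/2, 3): F = (3.750, -3.750).
Jacobian J = [[6·x·y + 1, 3·x^2], [-10·x·y - 8·x, -5·x^2]].
At the point, J = [[-8.000, 0.750], [19.000, -1.250]] (det J = -4.250).
Solving J·Δ = −F gives Δ = (-0.441, -9.706).

(-0.441, -9.706)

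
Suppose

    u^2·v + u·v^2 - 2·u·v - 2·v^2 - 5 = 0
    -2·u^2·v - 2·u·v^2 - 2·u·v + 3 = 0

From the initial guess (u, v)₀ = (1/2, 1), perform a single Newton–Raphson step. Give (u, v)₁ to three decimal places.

At (1/2, 1): F = (-7.250, 0.500).
Jacobian J = [[2·u·v + v^2 - 2·v, u^2 + 2·u·v - 2·u - 4·v], [-4·u·v - 2·v^2 - 2·v, -2·u^2 - 4·u·v - 2·u]].
At the point, J = [[0.000, -3.750], [-6.000, -3.500]] (det J = -22.500).
Solving J·Δ = −F gives Δ = (1.211, -1.933).
Then the next iterate is (u, v)₁ = (1.711, -0.933).

(1.711, -0.933)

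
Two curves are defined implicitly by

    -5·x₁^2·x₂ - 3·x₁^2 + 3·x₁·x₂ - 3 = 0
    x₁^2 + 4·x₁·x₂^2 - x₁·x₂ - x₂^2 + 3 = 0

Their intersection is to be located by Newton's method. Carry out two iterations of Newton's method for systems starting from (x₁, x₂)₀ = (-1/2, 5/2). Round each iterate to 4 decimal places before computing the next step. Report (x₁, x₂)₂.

(0.3608, 2.8880)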